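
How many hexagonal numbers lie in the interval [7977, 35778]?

71

The n-th hexagonal number is n(2n−1).
Smallest index with value ≥ 7977: n = 64 (giving 8128).
Largest index with value ≤ 35778: n = 134 (giving 35778).
Indices 64 through 134: 71 terms.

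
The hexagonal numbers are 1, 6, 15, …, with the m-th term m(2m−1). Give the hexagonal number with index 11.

11·(2·11 − 1) = 11·21 = 231.

231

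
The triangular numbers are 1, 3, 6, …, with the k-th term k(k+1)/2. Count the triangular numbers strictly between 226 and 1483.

33

The n-th triangular number is n(n+1)/2.
Smallest index with value > 226: n = 21 (giving 231).
Largest index with value < 1483: n = 53 (giving 1431).
Indices 21 through 53: 33 terms.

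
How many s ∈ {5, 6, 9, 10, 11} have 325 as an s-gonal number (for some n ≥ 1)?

2

s = 5: P(5, 14) = 287 and P(5, 15) = 330; 325 is not s-gonal.
s = 6: P(6, 13) = 325. ✓
s = 9: P(9, 10) = 325. ✓
s = 10: P(10, 9) = 297 and P(10, 10) = 370; 325 is not s-gonal.
s = 11: P(11, 8) = 260 and P(11, 9) = 333; 325 is not s-gonal.
Hits: s ∈ {6, 9} → 2.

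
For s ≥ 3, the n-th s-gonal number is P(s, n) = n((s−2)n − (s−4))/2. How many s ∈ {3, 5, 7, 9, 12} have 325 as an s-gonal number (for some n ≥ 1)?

2

s = 3: P(3, 25) = 325. ✓
s = 5: P(5, 14) = 287 and P(5, 15) = 330; 325 is not s-gonal.
s = 7: P(7, 11) = 286 and P(7, 12) = 342; 325 is not s-gonal.
s = 9: P(9, 10) = 325. ✓
s = 12: P(12, 8) = 288 and P(12, 9) = 369; 325 is not s-gonal.
Hits: s ∈ {3, 9} → 2.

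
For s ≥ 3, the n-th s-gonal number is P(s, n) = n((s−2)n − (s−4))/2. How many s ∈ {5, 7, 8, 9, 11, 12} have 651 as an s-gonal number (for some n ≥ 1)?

s = 5: P(5, 21) = 651. ✓
s = 7: P(7, 16) = 616 and P(7, 17) = 697; 651 is not s-gonal.
s = 8: P(8, 15) = 645 and P(8, 16) = 736; 651 is not s-gonal.
s = 9: P(9, 14) = 651. ✓
s = 11: P(11, 12) = 606 and P(11, 13) = 715; 651 is not s-gonal.
s = 12: P(12, 11) = 561 and P(12, 12) = 672; 651 is not s-gonal.
Hits: s ∈ {5, 9} → 2.

2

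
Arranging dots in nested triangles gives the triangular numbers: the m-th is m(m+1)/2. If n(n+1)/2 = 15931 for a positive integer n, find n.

178

Set n(n+1)/2 = 15931, giving n² + n − 31862 = 0.
So n = (-1 + 357) / 2 = 356/2 = 178.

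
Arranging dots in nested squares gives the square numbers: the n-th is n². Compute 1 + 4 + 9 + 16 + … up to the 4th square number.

Σ_{i=1}^{4} i² = 4·5·9/6 = 30.

30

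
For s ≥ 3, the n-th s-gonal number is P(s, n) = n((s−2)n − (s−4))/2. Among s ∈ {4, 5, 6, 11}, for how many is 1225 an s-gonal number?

2

s = 4: P(4, 35) = 1225. ✓
s = 5: P(5, 28) = 1162 and P(5, 29) = 1247; 1225 is not s-gonal.
s = 6: P(6, 25) = 1225. ✓
s = 11: P(11, 16) = 1096 and P(11, 17) = 1241; 1225 is not s-gonal.
Hits: s ∈ {4, 6} → 2.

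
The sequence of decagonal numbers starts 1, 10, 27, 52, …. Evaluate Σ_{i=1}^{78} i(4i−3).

635713

Σ i(4i−3) = 4Σi² − 3Σi over i = 1..78.
Σi = 3081 and Σi² = 161239.
4·161239 − 3·3081 = 635713.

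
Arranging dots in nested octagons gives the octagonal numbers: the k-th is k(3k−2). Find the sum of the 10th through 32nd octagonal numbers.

32499

Σ i(3i−2) = 3Σi² − 2Σi over i = 10..32.
Σi = 528 − 45 = 483 and Σi² = 11440 − 285 = 11155.
3·11155 − 2·483 = 32499.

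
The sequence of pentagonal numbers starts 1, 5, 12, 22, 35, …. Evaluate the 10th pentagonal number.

The 10th pentagonal number is n(3n−1)/2 with n = 10.
10·(3·10 − 1)/2 = 10·29/2 = 145.

145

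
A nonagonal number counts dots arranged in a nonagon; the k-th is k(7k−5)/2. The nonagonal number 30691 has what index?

Set n(7n−5)/2 = 30691, giving 7n² − 5n − 61382 = 0.
The discriminant is 25 + 56·30691 = 1718721, and √1718721 = 1311.
So n = (5 + 1311) / 14 = 1316/14 = 94.
Check: 94·(7·94 − 5)/2 = 30691. ✓

94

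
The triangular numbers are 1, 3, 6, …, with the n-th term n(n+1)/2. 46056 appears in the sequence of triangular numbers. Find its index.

303

Set n(n+1)/2 = 46056, giving n² + n − 92112 = 0.
The discriminant is 1 + 8·46056 = 368449, and √368449 = 607.
So n = (-1 + 607) / 2 = 606/2 = 303.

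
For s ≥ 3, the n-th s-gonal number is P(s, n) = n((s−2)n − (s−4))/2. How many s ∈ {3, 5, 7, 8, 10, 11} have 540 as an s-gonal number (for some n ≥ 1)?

2

s = 3: P(3, 32) = 528 and P(3, 33) = 561; 540 is not s-gonal.
s = 5: P(5, 19) = 532 and P(5, 20) = 590; 540 is not s-gonal.
s = 7: P(7, 15) = 540. ✓
s = 8: P(8, 13) = 481 and P(8, 14) = 560; 540 is not s-gonal.
s = 10: P(10, 12) = 540. ✓
s = 11: P(11, 11) = 506 and P(11, 12) = 606; 540 is not s-gonal.
Hits: s ∈ {7, 10} → 2.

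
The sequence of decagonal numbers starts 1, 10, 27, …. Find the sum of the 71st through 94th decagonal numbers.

652060

Σ i(4i−3) = 4Σi² − 3Σi over i = 71..94.
Σi = 4465 − 2485 = 1980 and Σi² = 281295 − 116795 = 164500.
4·164500 − 3·1980 = 652060.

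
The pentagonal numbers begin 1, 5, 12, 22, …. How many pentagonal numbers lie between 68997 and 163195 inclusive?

The n-th pentagonal number is n(3n−1)/2.
Smallest index with value ≥ 68997: n = 215 (giving 69230).
Largest index with value ≤ 163195: n = 330 (giving 163185).
Indices 215 through 330: 116 terms.

116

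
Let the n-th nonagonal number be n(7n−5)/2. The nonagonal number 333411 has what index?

Set n(7n−5)/2 = 333411, giving 7n² − 5n − 666822 = 0.
The discriminant is 25 + 56·333411 = 18671041, and √18671041 = 4321.
So n = (5 + 4321) / 14 = 4326/14 = 309.

309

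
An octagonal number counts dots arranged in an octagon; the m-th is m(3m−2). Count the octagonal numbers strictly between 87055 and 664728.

301

The n-th octagonal number is n(3n−2).
Smallest index with value > 87055: n = 171 (giving 87381).
Largest index with value < 664728: n = 471 (giving 664581).
Indices 171 through 471: 301 terms.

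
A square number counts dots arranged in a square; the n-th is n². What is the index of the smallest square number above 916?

Solve n² > 916 for integer n.
The largest n with value ≤ 916 is 30 (since 900 ≤ 916 < 961), so the first above is n = 31, value 961.

31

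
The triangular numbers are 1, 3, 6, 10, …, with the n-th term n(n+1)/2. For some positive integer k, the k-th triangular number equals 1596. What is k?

Set n(n+1)/2 = 1596, giving n² + n − 3192 = 0.
The discriminant is 1 + 8·1596 = 12769, and √12769 = 113.
So n = (-1 + 113) / 2 = 112/2 = 56.
Check: 56·57/2 = 1596. ✓

56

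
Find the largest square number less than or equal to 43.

Solve n² ≤ 43 for integer n.
n = 6 gives 36 ≤ 43, while n = 7 gives 49 > 43; so the answer is 36.

36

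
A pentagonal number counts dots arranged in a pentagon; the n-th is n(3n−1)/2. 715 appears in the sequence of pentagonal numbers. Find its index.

22

Set n(3n−1)/2 = 715, giving 3n² − n − 1430 = 0.
The discriminant is 1 + 24·715 = 17161, and √17161 = 131.
So n = (1 + 131) / 6 = 132/6 = 22.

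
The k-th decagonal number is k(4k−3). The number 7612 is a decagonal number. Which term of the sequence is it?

44

Set n(4n−3) = 7612, giving 4n² − 3n − 7612 = 0.
The discriminant is 9 + 16·7612 = 121801, and √121801 = 349.
So n = (3 + 349) / 8 = 352/8 = 44.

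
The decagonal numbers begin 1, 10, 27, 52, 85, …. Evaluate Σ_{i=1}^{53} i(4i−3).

Σ i(4i−3) = 4Σi² − 3Σi over i = 1..53.
Σi = 1431 and Σi² = 51039.
4·51039 − 3·1431 = 199863.

199863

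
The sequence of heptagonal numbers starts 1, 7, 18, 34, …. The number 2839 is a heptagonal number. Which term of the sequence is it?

34

Set n(5n−3)/2 = 2839, giving 5n² − 3n − 5678 = 0.
So n = (3 + 337) / 10 = 340/10 = 34.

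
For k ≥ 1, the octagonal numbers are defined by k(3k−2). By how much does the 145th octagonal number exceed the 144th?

865

Consecutive octagonal numbers differ by 6n − 5: here 6·145 − 5 = 865.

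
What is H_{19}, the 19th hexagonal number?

703

The 19th hexagonal number is n(2n−1) with n = 19.
19·(2·19 − 1) = 19·37 = 703.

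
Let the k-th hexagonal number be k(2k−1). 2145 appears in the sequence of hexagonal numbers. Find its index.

33

Set n(2n−1) = 2145, giving 2n² − n − 2145 = 0.
The discriminant is 1 + 8·2145 = 17161, and √17161 = 131.
So n = (1 + 131) / 4 = 132/4 = 33.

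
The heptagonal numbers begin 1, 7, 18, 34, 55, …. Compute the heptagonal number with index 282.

198387

The 282nd heptagonal number is n(5n−3)/2 with n = 282.
282·(5·282 − 3)/2 = 282·1407/2 = 198387.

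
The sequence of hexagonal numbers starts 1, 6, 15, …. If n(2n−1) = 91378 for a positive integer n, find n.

214

Set n(2n−1) = 91378, giving 2n² − n − 91378 = 0.
So n = (1 + 855) / 4 = 856/4 = 214.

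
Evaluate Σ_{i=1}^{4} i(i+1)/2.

20

Σ i(i+1)/2 = (Σi² + Σi) / 2 over i = 1..4.
Σi = 10 and Σi² = 30.
(1·30 + 1·10) / 2 = 40/2 = 20.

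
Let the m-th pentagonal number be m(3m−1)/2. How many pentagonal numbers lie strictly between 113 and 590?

11

The n-th pentagonal number is n(3n−1)/2.
Smallest index with value > 113: n = 9 (giving 117).
Largest index with value < 590: n = 19 (giving 532).
Indices 9 through 19: 11 terms.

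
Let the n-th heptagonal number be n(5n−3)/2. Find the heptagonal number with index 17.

697

The 17th heptagonal number is n(5n−3)/2 with n = 17.
17·(5·17 − 3)/2 = 17·82/2 = 17·41 = 697.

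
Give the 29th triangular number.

The 29th triangular number is n(n+1)/2 with n = 29.
29·30/2 = 870/2 = 435.

435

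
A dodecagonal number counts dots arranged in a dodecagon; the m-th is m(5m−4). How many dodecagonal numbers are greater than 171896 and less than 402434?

The n-th dodecagonal number is n(5n−4).
Smallest index with value > 171896: n = 186 (giving 172236).
Largest index with value < 402434: n = 284 (giving 402144).
Indices 186 through 284: 99 terms.

99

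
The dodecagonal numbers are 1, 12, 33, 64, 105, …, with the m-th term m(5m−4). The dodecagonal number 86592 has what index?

132

Set n(5n−4) = 86592, giving 5n² − 4n − 86592 = 0.
The discriminant is 16 + 20·86592 = 1731856, and √1731856 = 1316.
So n = (4 + 1316) / 10 = 1320/10 = 132.
Check: 132·(5·132 − 4) = 86592. ✓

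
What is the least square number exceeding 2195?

Solve n² > 2195 for integer n.
The largest n with value ≤ 2195 is 46 (since 2116 ≤ 2195 < 2209), so the first above is n = 47, value 2209.

2209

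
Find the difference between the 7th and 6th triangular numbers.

Consecutive triangular numbers differ by n: T_{7} − T_{6} = 7.

7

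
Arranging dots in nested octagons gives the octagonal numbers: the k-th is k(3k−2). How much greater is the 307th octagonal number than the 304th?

5493

307·(3·307 − 2) = 282133 and 304·(3·304 − 2) = 276640.
Difference: 282133 − 276640 = 5493.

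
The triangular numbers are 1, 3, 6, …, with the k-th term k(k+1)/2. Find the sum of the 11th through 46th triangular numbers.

Σ i(i+1)/2 = (Σi² + Σi) / 2 over i = 11..46.
Σi = 1081 − 55 = 1026 and Σi² = 33511 − 385 = 33126.
(1·33126 + 1·1026) / 2 = 34152/2 = 17076.

17076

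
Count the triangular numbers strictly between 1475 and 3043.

The n-th triangular number is n(n+1)/2.
Smallest index with value > 1475: n = 54 (giving 1485).
Largest index with value < 3043: n = 77 (giving 3003).
Indices 54 through 77: 24 terms.

24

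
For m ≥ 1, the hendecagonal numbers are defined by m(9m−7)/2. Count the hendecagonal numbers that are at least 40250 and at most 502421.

240

The n-th hendecagonal number is n(9n−7)/2.
Smallest index with value ≥ 40250: n = 95 (giving 40280).
Largest index with value ≤ 502421: n = 334 (giving 500833).
Indices 95 through 334: 240 terms.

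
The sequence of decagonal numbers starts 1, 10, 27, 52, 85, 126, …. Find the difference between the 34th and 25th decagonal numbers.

34·(4·34 − 3) = 4522 and 25·(4·25 − 3) = 2425.
Difference: 4522 − 2425 = 2097.

2097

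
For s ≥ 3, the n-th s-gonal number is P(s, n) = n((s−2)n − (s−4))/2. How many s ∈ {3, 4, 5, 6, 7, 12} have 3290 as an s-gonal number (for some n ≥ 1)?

1

s = 3: P(3, 80) = 3240 and P(3, 81) = 3321; 3290 is not s-gonal.
s = 4: P(4, 57) = 3249 and P(4, 58) = 3364; 3290 is not s-gonal.
s = 5: P(5, 47) = 3290. ✓
s = 6: P(6, 40) = 3160 and P(6, 41) = 3321; 3290 is not s-gonal.
s = 7: P(7, 36) = 3186 and P(7, 37) = 3367; 3290 is not s-gonal.
s = 12: P(12, 26) = 3276 and P(12, 27) = 3537; 3290 is not s-gonal.
Hits: s ∈ {5} → 1.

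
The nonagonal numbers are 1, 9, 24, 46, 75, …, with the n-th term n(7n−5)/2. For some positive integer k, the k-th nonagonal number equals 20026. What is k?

Set n(7n−5)/2 = 20026, giving 7n² − 5n − 40052 = 0.
The discriminant is 25 + 56·20026 = 1121481, and √1121481 = 1059.
So n = (5 + 1059) / 14 = 1064/14 = 76.
Check: 76·(7·76 − 5)/2 = 20026. ✓

76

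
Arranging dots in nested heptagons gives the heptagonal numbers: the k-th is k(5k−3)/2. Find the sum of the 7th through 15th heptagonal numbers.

Σ i(5i−3)/2 = (5Σi² − 3Σi) / 2 over i = 7..15.
Σi = 120 − 21 = 99 and Σi² = 1240 − 91 = 1149.
(5·1149 − 3·99) / 2 = 5448/2 = 2724.

2724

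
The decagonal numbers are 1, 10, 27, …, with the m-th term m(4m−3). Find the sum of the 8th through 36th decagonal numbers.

62350

Σ i(4i−3) = 4Σi² − 3Σi over i = 8..36.
Σi = 666 − 28 = 638 and Σi² = 16206 − 140 = 16066.
4·16066 − 3·638 = 62350.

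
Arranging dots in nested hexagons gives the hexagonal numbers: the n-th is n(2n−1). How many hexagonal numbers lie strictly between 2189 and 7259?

27

The n-th hexagonal number is n(2n−1).
Smallest index with value > 2189: n = 34 (giving 2278).
Largest index with value < 7259: n = 60 (giving 7140).
Indices 34 through 60: 27 terms.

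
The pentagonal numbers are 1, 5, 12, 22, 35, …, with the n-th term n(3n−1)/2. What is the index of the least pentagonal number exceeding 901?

25

Solve n(3n−1)/2 > 901 for integer n.
The largest n with value ≤ 901 is 24 (since 852 ≤ 901 < 925), so the first above is n = 25, value 925.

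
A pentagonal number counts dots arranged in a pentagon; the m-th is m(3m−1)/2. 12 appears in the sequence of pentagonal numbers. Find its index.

Set n(3n−1)/2 = 12, giving 3n² − n − 24 = 0.
The discriminant is 1 + 24·12 = 289, and √289 = 17.
So n = (1 + 17) / 6 = 18/6 = 3.
Check: 3·(3·3 − 1)/2 = 12. ✓

3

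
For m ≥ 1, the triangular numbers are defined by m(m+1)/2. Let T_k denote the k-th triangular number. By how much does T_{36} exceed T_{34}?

36·37/2 = 666 and 34·35/2 = 595.
Difference: 666 − 595 = 71.

71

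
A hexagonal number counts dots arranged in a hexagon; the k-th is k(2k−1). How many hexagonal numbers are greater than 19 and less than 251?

8

The n-th hexagonal number is n(2n−1).
Smallest index with value > 19: n = 4 (giving 28).
Largest index with value < 251: n = 11 (giving 231).
Indices 4 through 11: 8 terms.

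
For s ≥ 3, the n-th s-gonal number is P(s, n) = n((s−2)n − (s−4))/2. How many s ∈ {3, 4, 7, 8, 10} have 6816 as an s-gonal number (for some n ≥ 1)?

s = 3: P(3, 116) = 6786 and P(3, 117) = 6903; 6816 is not s-gonal.
s = 4: P(4, 82) = 6724 and P(4, 83) = 6889; 6816 is not s-gonal.
s = 7: P(7, 52) = 6682 and P(7, 53) = 6943; 6816 is not s-gonal.
s = 8: P(8, 48) = 6816. ✓
s = 10: P(10, 41) = 6601 and P(10, 42) = 6930; 6816 is not s-gonal.
Hits: s ∈ {8} → 1.

1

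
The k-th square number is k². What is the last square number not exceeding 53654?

Solve n² ≤ 53654 for integer n.
n = 231 gives 53361 ≤ 53654, while n = 232 gives 53824 > 53654; so the answer is 53361.

53361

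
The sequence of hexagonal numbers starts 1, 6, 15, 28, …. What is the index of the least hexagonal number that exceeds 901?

22

Solve n(2n−1) > 901 for integer n.
The largest n with value ≤ 901 is 21 (since 861 ≤ 901 < 946), so the first above is n = 22, value 946.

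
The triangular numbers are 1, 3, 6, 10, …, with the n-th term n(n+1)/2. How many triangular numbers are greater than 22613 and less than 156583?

347

The n-th triangular number is n(n+1)/2.
Smallest index with value > 22613: n = 213 (giving 22791).
Largest index with value < 156583: n = 559 (giving 156520).
Indices 213 through 559: 347 terms.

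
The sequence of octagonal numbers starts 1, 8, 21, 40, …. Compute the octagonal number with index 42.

5208

42·(3·42 − 2) = 42·124 = 5208.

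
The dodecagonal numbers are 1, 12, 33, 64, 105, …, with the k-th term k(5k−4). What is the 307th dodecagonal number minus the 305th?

6112

307·(5·307 − 4) = 470017 and 305·(5·305 − 4) = 463905.
Difference: 470017 − 463905 = 6112.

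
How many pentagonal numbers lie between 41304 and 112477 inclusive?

The n-th pentagonal number is n(3n−1)/2.
Smallest index with value ≥ 41304: n = 167 (giving 41750).
Largest index with value ≤ 112477: n = 274 (giving 112477).
Indices 167 through 274: 108 terms.

108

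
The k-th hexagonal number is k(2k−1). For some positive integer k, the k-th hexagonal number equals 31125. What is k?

Set n(2n−1) = 31125, giving 2n² − n − 31125 = 0.
The discriminant is 1 + 8·31125 = 249001, and √249001 = 499.
So n = (1 + 499) / 4 = 500/4 = 125.
Check: 125·(2·125 − 1) = 31125. ✓

125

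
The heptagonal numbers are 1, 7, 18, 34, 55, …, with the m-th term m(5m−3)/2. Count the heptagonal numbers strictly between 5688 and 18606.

38

The n-th heptagonal number is n(5n−3)/2.
Smallest index with value > 5688: n = 49 (giving 5929).
Largest index with value < 18606: n = 86 (giving 18361).
Indices 49 through 86: 38 terms.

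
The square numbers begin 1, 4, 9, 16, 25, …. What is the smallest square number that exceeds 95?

Solve n² > 95 for integer n.
The largest n with value ≤ 95 is 9 (since 81 ≤ 95 < 100), so the first above is n = 10, value 100.

100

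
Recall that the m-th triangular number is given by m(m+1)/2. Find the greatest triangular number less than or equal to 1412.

Solve n(n+1)/2 ≤ 1412 for integer n.
n = 52 gives 1378 ≤ 1412, while n = 53 gives 1431 > 1412; so the answer is 1378.

1378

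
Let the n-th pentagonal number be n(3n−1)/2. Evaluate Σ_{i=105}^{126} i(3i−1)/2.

440286

Σ i(3i−1)/2 = (3Σi² − Σi) / 2 over i = 105..126.
Σi = 8001 − 5460 = 2541 and Σi² = 674751 − 380380 = 294371.
(3·294371 − 1·2541) / 2 = 880572/2 = 440286.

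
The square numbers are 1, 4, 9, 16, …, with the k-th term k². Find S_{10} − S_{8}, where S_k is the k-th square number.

36

10² = 100 and 8² = 64.
Difference: 100 − 64 = 36.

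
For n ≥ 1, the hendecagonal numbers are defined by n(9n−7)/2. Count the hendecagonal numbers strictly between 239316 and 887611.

The n-th hendecagonal number is n(9n−7)/2.
Smallest index with value > 239316: n = 232 (giving 241396).
Largest index with value < 887611: n = 444 (giving 885558).
Indices 232 through 444: 213 terms.

213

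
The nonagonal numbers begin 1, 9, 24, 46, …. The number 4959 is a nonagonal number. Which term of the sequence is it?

38

Set n(7n−5)/2 = 4959, giving 7n² − 5n − 9918 = 0.
So n = (5 + 527) / 14 = 532/14 = 38.
Check: 38·(7·38 − 5)/2 = 4959. ✓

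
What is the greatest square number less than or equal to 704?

Solve n² ≤ 704 for integer n.
n = 26 gives 676 ≤ 704, while n = 27 gives 729 > 704; so the answer is 676.

676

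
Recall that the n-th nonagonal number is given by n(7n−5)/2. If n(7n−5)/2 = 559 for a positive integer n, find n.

Set n(7n−5)/2 = 559, giving 7n² − 5n − 1118 = 0.
The discriminant is 25 + 56·559 = 31329, and √31329 = 177.
So n = (5 + 177) / 14 = 182/14 = 13.

13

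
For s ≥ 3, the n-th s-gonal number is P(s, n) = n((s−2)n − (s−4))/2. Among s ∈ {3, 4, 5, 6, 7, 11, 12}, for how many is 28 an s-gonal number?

s = 3: P(3, 7) = 28. ✓
s = 4: P(4, 5) = 25 and P(4, 6) = 36; 28 is not s-gonal.
s = 5: P(5, 4) = 22 and P(5, 5) = 35; 28 is not s-gonal.
s = 6: P(6, 4) = 28. ✓
s = 7: P(7, 3) = 18 and P(7, 4) = 34; 28 is not s-gonal.
s = 11: P(11, 2) = 11 and P(11, 3) = 30; 28 is not s-gonal.
s = 12: P(12, 2) = 12 and P(12, 3) = 33; 28 is not s-gonal.
Hits: s ∈ {3, 6} → 2.

2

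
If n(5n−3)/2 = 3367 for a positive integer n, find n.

37

Set n(5n−3)/2 = 3367, giving 5n² − 3n − 6734 = 0.
The discriminant is 9 + 40·3367 = 134689, and √134689 = 367.
So n = (3 + 367) / 10 = 370/10 = 37.
Check: 37·(5·37 − 3)/2 = 3367. ✓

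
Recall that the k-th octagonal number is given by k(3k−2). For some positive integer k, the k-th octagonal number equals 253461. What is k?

291

Set n(3n−2) = 253461, giving 3n² − 2n − 253461 = 0.
The discriminant is 4 + 12·253461 = 3041536, and √3041536 = 1744.
So n = (2 + 1744) / 6 = 1746/6 = 291.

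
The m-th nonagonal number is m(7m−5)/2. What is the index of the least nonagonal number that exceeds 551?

Solve n(7n−5)/2 > 551 for integer n.
The largest n with value ≤ 551 is 12 (since 474 ≤ 551 < 559), so the first above is n = 13, value 559.

13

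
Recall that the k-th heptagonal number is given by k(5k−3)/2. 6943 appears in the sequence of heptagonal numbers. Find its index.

53

Set n(5n−3)/2 = 6943, giving 5n² − 3n − 13886 = 0.
The discriminant is 9 + 40·6943 = 277729, and √277729 = 527.
So n = (3 + 527) / 10 = 530/10 = 53.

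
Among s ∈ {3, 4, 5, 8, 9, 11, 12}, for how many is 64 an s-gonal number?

2

s = 3: P(3, 10) = 55 and P(3, 11) = 66; 64 is not s-gonal.
s = 4: P(4, 8) = 64. ✓
s = 5: P(5, 6) = 51 and P(5, 7) = 70; 64 is not s-gonal.
s = 8: P(8, 4) = 40 and P(8, 5) = 65; 64 is not s-gonal.
s = 9: P(9, 4) = 46 and P(9, 5) = 75; 64 is not s-gonal.
s = 11: P(11, 4) = 58 and P(11, 5) = 95; 64 is not s-gonal.
s = 12: P(12, 4) = 64. ✓
Hits: s ∈ {4, 12} → 2.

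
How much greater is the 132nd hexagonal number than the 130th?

1046

132·(2·132 − 1) = 34716 and 130·(2·130 − 1) = 33670.
Difference: 34716 − 33670 = 1046.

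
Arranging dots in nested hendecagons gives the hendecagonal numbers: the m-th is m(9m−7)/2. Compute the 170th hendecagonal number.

129455

The 170th hendecagonal number is n(9n−7)/2 with n = 170.
170·(9·170 − 7)/2 = 170·1523/2 = 129455.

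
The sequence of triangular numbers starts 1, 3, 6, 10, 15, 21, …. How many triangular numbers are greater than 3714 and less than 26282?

143

The n-th triangular number is n(n+1)/2.
Smallest index with value > 3714: n = 86 (giving 3741).
Largest index with value < 26282: n = 228 (giving 26106).
Indices 86 through 228: 143 terms.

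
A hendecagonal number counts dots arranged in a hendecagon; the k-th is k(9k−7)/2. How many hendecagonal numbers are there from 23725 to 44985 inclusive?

The n-th hendecagonal number is n(9n−7)/2.
Smallest index with value ≥ 23725: n = 73 (giving 23725).
Largest index with value ≤ 44985: n = 100 (giving 44650).
Indices 73 through 100: 28 terms.

28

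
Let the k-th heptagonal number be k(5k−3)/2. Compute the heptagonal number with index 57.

57·(5·57 − 3)/2 = 57·282/2 = 57·141 = 8037.

8037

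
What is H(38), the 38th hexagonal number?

2850

The 38th hexagonal number is n(2n−1) with n = 38.
38·(2·38 − 1) = 38·75 = 2850.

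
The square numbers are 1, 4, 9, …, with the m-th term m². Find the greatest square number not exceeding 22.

Solve n² ≤ 22 for integer n.
n = 4 gives 16 ≤ 22, while n = 5 gives 25 > 22; so the answer is 16.

16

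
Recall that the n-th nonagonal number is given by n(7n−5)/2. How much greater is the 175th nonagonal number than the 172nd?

175·(7·175 − 5)/2 = 106750 and 172·(7·172 − 5)/2 = 103114.
Difference: 106750 − 103114 = 3636.

3636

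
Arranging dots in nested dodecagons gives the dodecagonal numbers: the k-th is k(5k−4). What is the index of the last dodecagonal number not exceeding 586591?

Solve n(5n−4) ≤ 586591 for integer n.
n = 342 gives 583452 ≤ 586591, while n = 343 gives 586873 > 586591; so the answer is index 342.

342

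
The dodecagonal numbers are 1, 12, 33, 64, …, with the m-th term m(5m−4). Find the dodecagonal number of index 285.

285·(5·285 − 4) = 285·1421 = 404985.

404985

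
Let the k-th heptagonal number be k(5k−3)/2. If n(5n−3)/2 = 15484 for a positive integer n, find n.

79

Set n(5n−3)/2 = 15484, giving 5n² − 3n − 30968 = 0.
So n = (3 + 787) / 10 = 790/10 = 79.
Check: 79·(5·79 − 3)/2 = 15484. ✓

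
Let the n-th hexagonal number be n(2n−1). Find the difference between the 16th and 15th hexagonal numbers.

Consecutive hexagonal numbers differ by 4n − 3: here 4·16 − 3 = 61.

61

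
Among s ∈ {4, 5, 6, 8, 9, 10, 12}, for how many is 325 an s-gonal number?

2

s = 4: P(4, 18) = 324 and P(4, 19) = 361; 325 is not s-gonal.
s = 5: P(5, 14) = 287 and P(5, 15) = 330; 325 is not s-gonal.
s = 6: P(6, 13) = 325. ✓
s = 8: P(8, 10) = 280 and P(8, 11) = 341; 325 is not s-gonal.
s = 9: P(9, 10) = 325. ✓
s = 10: P(10, 9) = 297 and P(10, 10) = 370; 325 is not s-gonal.
s = 12: P(12, 8) = 288 and P(12, 9) = 369; 325 is not s-gonal.
Hits: s ∈ {6, 9} → 2.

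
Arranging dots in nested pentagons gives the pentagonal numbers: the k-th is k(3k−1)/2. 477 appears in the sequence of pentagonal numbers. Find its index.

18

Set n(3n−1)/2 = 477, giving 3n² − n − 954 = 0.
So n = (1 + 107) / 6 = 108/6 = 18.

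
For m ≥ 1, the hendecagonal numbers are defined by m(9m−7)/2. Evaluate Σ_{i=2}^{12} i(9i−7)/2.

Σ i(9i−7)/2 = (9Σi² − 7Σi) / 2 over i = 2..12.
Σi = 78 − 1 = 77 and Σi² = 650 − 1 = 649.
(9·649 − 7·77) / 2 = 5302/2 = 2651.

2651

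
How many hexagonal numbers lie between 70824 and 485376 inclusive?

The n-th hexagonal number is n(2n−1).
Smallest index with value ≥ 70824: n = 189 (giving 71253).
Largest index with value ≤ 485376: n = 492 (giving 483636).
Indices 189 through 492: 304 terms.

304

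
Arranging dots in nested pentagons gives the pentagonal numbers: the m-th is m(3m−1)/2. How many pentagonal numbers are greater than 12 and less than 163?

The n-th pentagonal number is n(3n−1)/2.
Smallest index with value > 12: n = 4 (giving 22).
Largest index with value < 163: n = 10 (giving 145).
Indices 4 through 10: 7 terms.

7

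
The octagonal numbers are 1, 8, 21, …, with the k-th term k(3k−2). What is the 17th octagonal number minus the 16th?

Consecutive octagonal numbers differ by 6n − 5: here 6·17 − 5 = 97.

97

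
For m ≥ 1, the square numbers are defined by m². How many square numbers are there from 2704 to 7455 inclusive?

The n-th square number is n².
Smallest index with value ≥ 2704: n = 52 (giving 2704).
Largest index with value ≤ 7455: n = 86 (giving 7396).
Indices 52 through 86: 35 terms.

35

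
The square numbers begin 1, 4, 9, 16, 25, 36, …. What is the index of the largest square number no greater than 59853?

Solve n² ≤ 59853 for integer n.
n = 244 gives 59536 ≤ 59853, while n = 245 gives 60025 > 59853; so the answer is index 244.

244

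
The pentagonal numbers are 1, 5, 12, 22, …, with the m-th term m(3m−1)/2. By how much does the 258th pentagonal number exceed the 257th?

Consecutive pentagonal numbers differ by 3n − 2: here 3·258 − 2 = 772.

772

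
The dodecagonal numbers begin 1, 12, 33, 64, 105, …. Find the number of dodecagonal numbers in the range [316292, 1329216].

The n-th dodecagonal number is n(5n−4).
Smallest index with value ≥ 316292: n = 252 (giving 316512).
Largest index with value ≤ 1329216: n = 516 (giving 1329216).
Indices 252 through 516: 265 terms.

265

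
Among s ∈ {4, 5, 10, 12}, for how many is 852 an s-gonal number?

1

s = 4: P(4, 29) = 841 and P(4, 30) = 900; 852 is not s-gonal.
s = 5: P(5, 24) = 852. ✓
s = 10: P(10, 14) = 742 and P(10, 15) = 855; 852 is not s-gonal.
s = 12: P(12, 13) = 793 and P(12, 14) = 924; 852 is not s-gonal.
Hits: s ∈ {5} → 1.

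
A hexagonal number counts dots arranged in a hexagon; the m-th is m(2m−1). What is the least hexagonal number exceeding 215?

231

Solve n(2n−1) > 215 for integer n.
The largest n with value ≤ 215 is 10 (since 190 ≤ 215 < 231), so the first above is n = 11, value 231.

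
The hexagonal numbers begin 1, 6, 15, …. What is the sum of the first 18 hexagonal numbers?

4047

Σ i(2i−1) = 2Σi² − Σi over i = 1..18.
Σi = 171 and Σi² = 2109.
2·2109 − 1·171 = 4047.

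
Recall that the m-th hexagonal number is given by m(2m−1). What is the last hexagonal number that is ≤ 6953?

Solve n(2n−1) ≤ 6953 for integer n.
n = 59 gives 6903 ≤ 6953, while n = 60 gives 7140 > 6953; so the answer is 6903.

6903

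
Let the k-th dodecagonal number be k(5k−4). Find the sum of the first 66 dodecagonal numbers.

481261

Σ i(5i−4) = 5Σi² − 4Σi over i = 1..66.
Σi = 2211 and Σi² = 98021.
5·98021 − 4·2211 = 481261.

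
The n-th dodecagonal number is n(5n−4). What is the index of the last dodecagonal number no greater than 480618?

310

Solve n(5n−4) ≤ 480618 for integer n.
n = 310 gives 479260 ≤ 480618, while n = 311 gives 482361 > 480618; so the answer is index 310.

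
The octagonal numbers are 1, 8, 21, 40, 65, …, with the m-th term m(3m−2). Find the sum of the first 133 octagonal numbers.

2361415

Σ i(3i−2) = 3Σi² − 2Σi over i = 1..133.
Σi = 8911 and Σi² = 793079.
3·793079 − 2·8911 = 2361415.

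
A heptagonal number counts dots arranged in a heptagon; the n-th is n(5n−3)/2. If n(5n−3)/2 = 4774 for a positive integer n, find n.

44

Set n(5n−3)/2 = 4774, giving 5n² − 3n − 9548 = 0.
So n = (3 + 437) / 10 = 440/10 = 44.
Check: 44·(5·44 − 3)/2 = 4774. ✓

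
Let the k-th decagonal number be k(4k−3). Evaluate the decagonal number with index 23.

The 23rd decagonal number is n(4n−3) with n = 23.
23·(4·23 − 3) = 23·89 = 2047.

2047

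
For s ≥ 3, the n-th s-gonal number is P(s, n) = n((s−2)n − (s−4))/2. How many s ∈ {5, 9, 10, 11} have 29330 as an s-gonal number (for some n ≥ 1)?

1

s = 5: P(5, 140) = 29330. ✓
s = 9: P(9, 91) = 28756 and P(9, 92) = 29394; 29330 is not s-gonal.
s = 10: P(10, 86) = 29326 and P(10, 87) = 30015; 29330 is not s-gonal.
s = 11: P(11, 81) = 29241 and P(11, 82) = 29971; 29330 is not s-gonal.
Hits: s ∈ {5} → 1.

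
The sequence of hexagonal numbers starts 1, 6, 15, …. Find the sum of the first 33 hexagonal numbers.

Σ i(2i−1) = 2Σi² − Σi over i = 1..33.
Σi = 561 and Σi² = 12529.
2·12529 − 1·561 = 24497.

24497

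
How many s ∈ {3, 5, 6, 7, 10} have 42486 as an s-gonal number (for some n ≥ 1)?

s = 3: P(3, 291) = 42486. ✓
s = 5: P(5, 168) = 42252 and P(5, 169) = 42757; 42486 is not s-gonal.
s = 6: P(6, 146) = 42486. ✓
s = 7: P(7, 130) = 42055 and P(7, 131) = 42706; 42486 is not s-gonal.
s = 10: P(10, 103) = 42127 and P(10, 104) = 42952; 42486 is not s-gonal.
Hits: s ∈ {3, 6} → 2.

2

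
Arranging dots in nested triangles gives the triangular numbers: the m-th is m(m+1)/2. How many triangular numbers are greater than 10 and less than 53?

5

The n-th triangular number is n(n+1)/2.
Smallest index with value > 10: n = 5 (giving 15).
Largest index with value < 53: n = 9 (giving 45).
Indices 5 through 9: 5 terms.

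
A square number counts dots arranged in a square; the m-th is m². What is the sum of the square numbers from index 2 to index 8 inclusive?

203

Σ_{i=2}^{8} i² = 204 − 1 = 203.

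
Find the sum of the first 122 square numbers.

612745

Σ_{i=1}^{122} i² = 122·123·245/6 = 612745.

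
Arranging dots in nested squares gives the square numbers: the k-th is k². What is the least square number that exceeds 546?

Solve n² > 546 for integer n.
The largest n with value ≤ 546 is 23 (since 529 ≤ 546 < 576), so the first above is n = 24, value 576.

576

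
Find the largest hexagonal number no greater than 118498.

Solve n(2n−1) ≤ 118498 for integer n.
n = 243 gives 117855 ≤ 118498, while n = 244 gives 118828 > 118498; so the answer is 117855.

117855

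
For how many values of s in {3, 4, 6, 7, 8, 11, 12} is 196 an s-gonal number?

2

s = 3: P(3, 19) = 190 and P(3, 20) = 210; 196 is not s-gonal.
s = 4: P(4, 14) = 196. ✓
s = 6: P(6, 10) = 190 and P(6, 11) = 231; 196 is not s-gonal.
s = 7: P(7, 9) = 189 and P(7, 10) = 235; 196 is not s-gonal.
s = 8: P(8, 8) = 176 and P(8, 9) = 225; 196 is not s-gonal.
s = 11: P(11, 7) = 196. ✓
s = 12: P(12, 6) = 156 and P(12, 7) = 217; 196 is not s-gonal.
Hits: s ∈ {4, 11} → 2.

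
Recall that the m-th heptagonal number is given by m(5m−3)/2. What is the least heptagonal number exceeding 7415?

Solve n(5n−3)/2 > 7415 for integer n.
The largest n with value ≤ 7415 is 54 (since 7209 ≤ 7415 < 7480), so the first above is n = 55, value 7480.

7480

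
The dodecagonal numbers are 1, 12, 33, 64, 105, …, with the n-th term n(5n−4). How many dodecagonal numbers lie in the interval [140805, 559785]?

The n-th dodecagonal number is n(5n−4).
Smallest index with value ≥ 140805: n = 169 (giving 142129).
Largest index with value ≤ 559785: n = 335 (giving 559785).
Indices 169 through 335: 167 terms.

167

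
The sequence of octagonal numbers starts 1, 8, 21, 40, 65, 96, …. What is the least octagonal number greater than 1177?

1281

Solve n(3n−2) > 1177 for integer n.
The largest n with value ≤ 1177 is 20 (since 1160 ≤ 1177 < 1281), so the first above is n = 21, value 1281.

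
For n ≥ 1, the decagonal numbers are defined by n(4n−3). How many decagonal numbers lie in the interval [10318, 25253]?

28

The n-th decagonal number is n(4n−3).
Smallest index with value ≥ 10318: n = 52 (giving 10660).
Largest index with value ≤ 25253: n = 79 (giving 24727).
Indices 52 through 79: 28 terms.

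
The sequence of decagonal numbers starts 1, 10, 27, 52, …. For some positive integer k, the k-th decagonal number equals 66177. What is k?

Set n(4n−3) = 66177, giving 4n² − 3n − 66177 = 0.
The discriminant is 9 + 16·66177 = 1058841, and √1058841 = 1029.
So n = (3 + 1029) / 8 = 1032/8 = 129.

129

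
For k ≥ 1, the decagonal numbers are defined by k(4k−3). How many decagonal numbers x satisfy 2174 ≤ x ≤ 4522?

11

The n-th decagonal number is n(4n−3).
Smallest index with value ≥ 2174: n = 24 (giving 2232).
Largest index with value ≤ 4522: n = 34 (giving 4522).
Indices 24 through 34: 11 terms.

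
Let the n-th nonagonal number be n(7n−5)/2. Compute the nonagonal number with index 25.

25·(7·25 − 5)/2 = 25·170/2 = 25·85 = 2125.

2125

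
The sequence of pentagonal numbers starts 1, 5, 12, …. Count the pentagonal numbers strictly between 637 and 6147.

44

The n-th pentagonal number is n(3n−1)/2.
Smallest index with value > 637: n = 21 (giving 651).
Largest index with value < 6147: n = 64 (giving 6112).
Indices 21 through 64: 44 terms.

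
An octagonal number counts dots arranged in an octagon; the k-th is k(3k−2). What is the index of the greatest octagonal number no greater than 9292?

55

Solve n(3n−2) ≤ 9292 for integer n.
n = 55 gives 8965 ≤ 9292, while n = 56 gives 9296 > 9292; so the answer is index 55.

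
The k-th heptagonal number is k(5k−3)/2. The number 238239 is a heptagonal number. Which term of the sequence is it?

Set n(5n−3)/2 = 238239, giving 5n² − 3n − 476478 = 0.
So n = (3 + 3087) / 10 = 3090/10 = 309.

309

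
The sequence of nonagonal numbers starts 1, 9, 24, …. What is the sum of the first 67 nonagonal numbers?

Σ i(7i−5)/2 = (7Σi² − 5Σi) / 2 over i = 1..67.
Σi = 2278 and Σi² = 102510.
(7·102510 − 5·2278) / 2 = 706180/2 = 353090.

353090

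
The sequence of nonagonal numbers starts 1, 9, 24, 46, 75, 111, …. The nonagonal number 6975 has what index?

45

Set n(7n−5)/2 = 6975, giving 7n² − 5n − 13950 = 0.
The discriminant is 25 + 56·6975 = 390625, and √390625 = 625.
So n = (5 + 625) / 14 = 630/14 = 45.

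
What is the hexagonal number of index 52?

52·(2·52 − 1) = 52·103 = 5356.

5356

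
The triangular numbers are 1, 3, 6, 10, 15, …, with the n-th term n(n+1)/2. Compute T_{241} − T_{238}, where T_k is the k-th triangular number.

720

241·242/2 = 29161 and 238·239/2 = 28441.
Difference: 29161 − 28441 = 720.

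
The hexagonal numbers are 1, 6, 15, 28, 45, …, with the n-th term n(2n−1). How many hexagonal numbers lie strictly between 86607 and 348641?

209

The n-th hexagonal number is n(2n−1).
Smallest index with value > 86607: n = 209 (giving 87153).
Largest index with value < 348641: n = 417 (giving 347361).
Indices 209 through 417: 209 terms.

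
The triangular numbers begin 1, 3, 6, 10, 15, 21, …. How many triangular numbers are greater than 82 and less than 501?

19

The n-th triangular number is n(n+1)/2.
Smallest index with value > 82: n = 13 (giving 91).
Largest index with value < 501: n = 31 (giving 496).
Indices 13 through 31: 19 terms.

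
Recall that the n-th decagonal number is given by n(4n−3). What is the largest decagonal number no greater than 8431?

8326

Solve n(4n−3) ≤ 8431 for integer n.
n = 46 gives 8326 ≤ 8431, while n = 47 gives 8695 > 8431; so the answer is 8326.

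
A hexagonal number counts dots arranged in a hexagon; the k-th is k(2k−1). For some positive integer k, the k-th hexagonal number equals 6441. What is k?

Set n(2n−1) = 6441, giving 2n² − n − 6441 = 0.
So n = (1 + 227) / 4 = 228/4 = 57.

57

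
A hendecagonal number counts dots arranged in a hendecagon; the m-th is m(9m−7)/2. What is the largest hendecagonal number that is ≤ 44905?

44650

Solve n(9n−7)/2 ≤ 44905 for integer n.
n = 100 gives 44650 ≤ 44905, while n = 101 gives 45551 > 44905; so the answer is 44650.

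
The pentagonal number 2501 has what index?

41

Set n(3n−1)/2 = 2501, giving 3n² − n − 5002 = 0.
The discriminant is 1 + 24·2501 = 60025, and √60025 = 245.
So n = (1 + 245) / 6 = 246/6 = 41.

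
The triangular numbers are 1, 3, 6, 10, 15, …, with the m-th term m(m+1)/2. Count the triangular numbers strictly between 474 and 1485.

23

The n-th triangular number is n(n+1)/2.
Smallest index with value > 474: n = 31 (giving 496).
Largest index with value < 1485: n = 53 (giving 1431).
Indices 31 through 53: 23 terms.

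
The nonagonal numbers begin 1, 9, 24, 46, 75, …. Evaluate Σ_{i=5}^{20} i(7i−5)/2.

Σ i(7i−5)/2 = (7Σi² − 5Σi) / 2 over i = 5..20.
Σi = 210 − 10 = 200 and Σi² = 2870 − 30 = 2840.
(7·2840 − 5·200) / 2 = 18880/2 = 9440.

9440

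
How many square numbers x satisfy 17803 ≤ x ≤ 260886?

377

The n-th square number is n².
Smallest index with value ≥ 17803: n = 134 (giving 17956).
Largest index with value ≤ 260886: n = 510 (giving 260100).
Indices 134 through 510: 377 terms.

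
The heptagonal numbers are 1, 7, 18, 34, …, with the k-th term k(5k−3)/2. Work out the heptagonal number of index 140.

48790

The 140th heptagonal number is n(5n−3)/2 with n = 140.
140·(5·140 − 3)/2 = 140·697/2 = 48790.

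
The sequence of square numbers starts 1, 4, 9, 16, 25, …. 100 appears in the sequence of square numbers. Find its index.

We need n² = 100, so n = √100 = 10.
Check: 10² = 100. ✓

10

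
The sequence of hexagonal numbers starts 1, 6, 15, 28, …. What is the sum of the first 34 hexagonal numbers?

Σ i(2i−1) = 2Σi² − Σi over i = 1..34.
Σi = 595 and Σi² = 13685.
2·13685 − 1·595 = 26775.

26775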